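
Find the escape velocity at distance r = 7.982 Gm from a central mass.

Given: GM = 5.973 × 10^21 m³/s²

Convert to SI: r = 7.982 Gm = 7.982e+09 m.
Escape velocity comes from setting total energy to zero: ½v² − GM/r = 0 ⇒ v_esc = √(2GM / r).
v_esc = √(2 · 5.973e+21 / 7.982e+09) m/s ≈ 1.223e+06 m/s = 1223 km/s.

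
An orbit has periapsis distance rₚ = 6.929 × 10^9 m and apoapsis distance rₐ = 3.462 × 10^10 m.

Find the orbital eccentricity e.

e = (rₐ − rₚ) / (rₐ + rₚ).
e = (3.462e+10 − 6.929e+09) / (3.462e+10 + 6.929e+09) = 2.7691e+10 / 4.1549e+10 ≈ 0.6665.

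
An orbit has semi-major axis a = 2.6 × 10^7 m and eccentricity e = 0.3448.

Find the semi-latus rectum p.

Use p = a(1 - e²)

p = a (1 − e²).
p = 2.6e+07 · (1 − (0.3448)²) = 2.6e+07 · 0.881113 ≈ 2.291e+07 m = 2.291 × 10^7 m.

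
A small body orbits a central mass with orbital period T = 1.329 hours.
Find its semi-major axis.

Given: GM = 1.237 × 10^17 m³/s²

Convert to SI: T = 1.329 hours = 4784.4 s.
Invert Kepler's third law: a = (GM · T² / (4π²))^(1/3).
Substituting T = 4784.4 s and GM = 1.237e+17 m³/s²:
a = (1.237e+17 · (4784.4)² / (4π²))^(1/3) m
a ≈ 4.155e+07 m = 41.55 Mm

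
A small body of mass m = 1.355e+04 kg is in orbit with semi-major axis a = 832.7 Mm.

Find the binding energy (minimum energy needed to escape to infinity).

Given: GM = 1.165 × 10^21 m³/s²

Convert to SI: a = 832.7 Mm = 8.327e+08 m.
Total orbital energy is E = −GMm/(2a); binding energy is E_bind = −E = GMm/(2a).
E_bind = 1.165e+21 · 1.355e+04 / (2 · 8.327e+08) J ≈ 9.479e+15 J = 9.479 PJ.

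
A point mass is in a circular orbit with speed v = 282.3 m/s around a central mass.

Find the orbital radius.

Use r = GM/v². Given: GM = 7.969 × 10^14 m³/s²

For a circular orbit, v² = GM / r, so r = GM / v².
r = 7.969e+14 / (282.3)² m ≈ 1e+10 m = 10 Gm.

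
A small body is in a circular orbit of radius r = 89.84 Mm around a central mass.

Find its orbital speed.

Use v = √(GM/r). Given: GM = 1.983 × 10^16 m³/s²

Convert to SI: r = 89.84 Mm = 8.984e+07 m.
For a circular orbit, gravity supplies the centripetal force, so v = √(GM / r).
v = √(1.983e+16 / 8.984e+07) m/s ≈ 1.486e+04 m/s = 14.86 km/s.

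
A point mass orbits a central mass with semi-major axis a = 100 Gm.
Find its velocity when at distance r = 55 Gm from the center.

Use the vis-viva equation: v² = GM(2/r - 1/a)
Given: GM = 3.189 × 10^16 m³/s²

Convert to SI: a = 100 Gm = 1e+11 m; r = 55 Gm = 5.5e+10 m.
Vis-viva: v = √(GM · (2/r − 1/a)).
2/r − 1/a = 2/5.5e+10 − 1/1e+11 = 2.63636e-11 m⁻¹.
v = √(3.189e+16 · 2.63636e-11) m/s ≈ 916.9 m/s = 916.9 m/s.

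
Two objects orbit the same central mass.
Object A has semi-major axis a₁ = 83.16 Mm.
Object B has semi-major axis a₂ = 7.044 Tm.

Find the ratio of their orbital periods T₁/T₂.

Convert to SI: a₁ = 83.16 Mm = 8.316e+07 m; a₂ = 7.044 Tm = 7.044e+12 m.
From Kepler's third law, (T₁/T₂)² = (a₁/a₂)³, so T₁/T₂ = (a₁/a₂)^(3/2).
a₁/a₂ = 8.316e+07 / 7.044e+12 = 1.18058e-05.
T₁/T₂ = (1.18058e-05)^(3/2) ≈ 4.056e-08.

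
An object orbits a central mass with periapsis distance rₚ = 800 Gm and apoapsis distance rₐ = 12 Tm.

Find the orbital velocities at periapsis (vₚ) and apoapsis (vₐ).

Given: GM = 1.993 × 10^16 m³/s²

Convert to SI: rₚ = 800 Gm = 8e+11 m; rₐ = 12 Tm = 1.2e+13 m.
Use the vis-viva equation v² = GM(2/r − 1/a) with a = (rₚ + rₐ)/2 = (8e+11 + 1.2e+13)/2 = 6.4e+12 m.
vₚ = √(GM · (2/rₚ − 1/a)) = √(1.993e+16 · (2/8e+11 − 1/6.4e+12)) m/s ≈ 216.1 m/s = 216.1 m/s.
vₐ = √(GM · (2/rₐ − 1/a)) = √(1.993e+16 · (2/1.2e+13 − 1/6.4e+12)) m/s ≈ 14.41 m/s = 14.41 m/s.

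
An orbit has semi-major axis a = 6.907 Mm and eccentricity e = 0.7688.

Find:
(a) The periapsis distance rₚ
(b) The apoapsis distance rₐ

Convert to SI: a = 6.907 Mm = 6.907e+06 m.
(a) rₚ = a(1 − e) = 6.907e+06 · (1 − 0.7688) = 6.907e+06 · 0.2312 ≈ 1.597e+06 m = 1.597 Mm.
(b) rₐ = a(1 + e) = 6.907e+06 · (1 + 0.7688) = 6.907e+06 · 1.7688 ≈ 1.222e+07 m = 12.22 Mm.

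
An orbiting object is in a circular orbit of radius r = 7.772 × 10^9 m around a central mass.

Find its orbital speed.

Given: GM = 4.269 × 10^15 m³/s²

For a circular orbit, gravity supplies the centripetal force, so v = √(GM / r).
v = √(4.269e+15 / 7.772e+09) m/s ≈ 741.1 m/s = 741.1 m/s.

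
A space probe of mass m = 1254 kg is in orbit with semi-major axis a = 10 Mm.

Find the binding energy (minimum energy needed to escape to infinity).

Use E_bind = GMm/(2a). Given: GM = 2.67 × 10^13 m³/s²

Convert to SI: a = 10 Mm = 1e+07 m.
Total orbital energy is E = −GMm/(2a); binding energy is E_bind = −E = GMm/(2a).
E_bind = 2.67e+13 · 1254 / (2 · 1e+07) J ≈ 1.674e+09 J = 1.674 GJ.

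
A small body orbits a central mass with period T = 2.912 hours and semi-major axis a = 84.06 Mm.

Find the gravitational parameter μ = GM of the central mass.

Convert to SI: T = 2.912 hours = 10483.2 s; a = 84.06 Mm = 8.406e+07 m.
GM = 4π² · a³ / T².
GM = 4π² · (8.406e+07)³ / (10483.2)² m³/s² ≈ 2.134e+17 m³/s² = 2.134 × 10^17 m³/s².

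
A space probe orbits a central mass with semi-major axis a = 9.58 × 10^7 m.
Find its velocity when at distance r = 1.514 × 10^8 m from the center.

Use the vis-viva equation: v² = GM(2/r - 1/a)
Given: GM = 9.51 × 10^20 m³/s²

Vis-viva: v = √(GM · (2/r − 1/a)).
2/r − 1/a = 2/1.514e+08 − 1/9.58e+07 = 2.77163e-09 m⁻¹.
v = √(9.51e+20 · 2.77163e-09) m/s ≈ 1.624e+06 m/s = 1624 km/s.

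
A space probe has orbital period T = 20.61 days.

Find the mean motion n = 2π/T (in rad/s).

Convert to SI: T = 20.61 days = 1.7807e+06 s.
n = 2π / T.
n = 2π / 1.7807e+06 s ≈ 3.528e-06 rad/s.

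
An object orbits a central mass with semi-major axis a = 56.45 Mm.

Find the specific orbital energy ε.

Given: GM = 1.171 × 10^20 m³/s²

Convert to SI: a = 56.45 Mm = 5.645e+07 m.
ε = −GM / (2a).
ε = −1.171e+20 / (2 · 5.645e+07) J/kg ≈ -1.037e+12 J/kg = -1037 GJ/kg.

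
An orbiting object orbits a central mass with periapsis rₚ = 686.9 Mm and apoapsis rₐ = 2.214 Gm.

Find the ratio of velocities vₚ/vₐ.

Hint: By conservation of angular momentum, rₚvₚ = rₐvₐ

Convert to SI: rₚ = 686.9 Mm = 6.869e+08 m; rₐ = 2.214 Gm = 2.214e+09 m.
Conservation of angular momentum gives rₚvₚ = rₐvₐ, so vₚ/vₐ = rₐ/rₚ.
vₚ/vₐ = 2.214e+09 / 6.869e+08 ≈ 3.223.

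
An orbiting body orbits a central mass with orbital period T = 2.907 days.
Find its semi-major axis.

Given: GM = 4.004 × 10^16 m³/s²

Convert to SI: T = 2.907 days = 251165 s.
Invert Kepler's third law: a = (GM · T² / (4π²))^(1/3).
Substituting T = 251165 s and GM = 4.004e+16 m³/s²:
a = (4.004e+16 · (251165)² / (4π²))^(1/3) m
a ≈ 4e+08 m = 400 Mm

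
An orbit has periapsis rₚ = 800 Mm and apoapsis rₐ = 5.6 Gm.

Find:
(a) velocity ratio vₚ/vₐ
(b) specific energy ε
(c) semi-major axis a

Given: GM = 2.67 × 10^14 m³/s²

Convert to SI: rₚ = 800 Mm = 8e+08 m; rₐ = 5.6 Gm = 5.6e+09 m.
(a) Conservation of angular momentum (rₚvₚ = rₐvₐ) gives vₚ/vₐ = rₐ/rₚ = 5.6e+09/8e+08 ≈ 7
(b) With a = (rₚ + rₐ)/2 = 3.2e+09 m, ε = −GM/(2a) = −2.67e+14/(2 · 3.2e+09) J/kg ≈ -4.172e+04 J/kg
(c) a = (rₚ + rₐ)/2 = (8e+08 + 5.6e+09)/2 ≈ 3.2e+09 m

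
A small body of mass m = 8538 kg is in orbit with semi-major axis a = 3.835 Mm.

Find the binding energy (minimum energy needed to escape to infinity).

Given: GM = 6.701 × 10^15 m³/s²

Convert to SI: a = 3.835 Mm = 3.835e+06 m.
Total orbital energy is E = −GMm/(2a); binding energy is E_bind = −E = GMm/(2a).
E_bind = 6.701e+15 · 8538 / (2 · 3.835e+06) J ≈ 7.459e+12 J = 7.459 TJ.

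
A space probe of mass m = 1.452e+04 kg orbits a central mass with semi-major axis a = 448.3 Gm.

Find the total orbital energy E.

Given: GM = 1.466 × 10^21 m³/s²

Convert to SI: a = 448.3 Gm = 4.483e+11 m.
E = −GMm / (2a).
E = −1.466e+21 · 1.452e+04 / (2 · 4.483e+11) J ≈ -2.374e+13 J = -23.74 TJ.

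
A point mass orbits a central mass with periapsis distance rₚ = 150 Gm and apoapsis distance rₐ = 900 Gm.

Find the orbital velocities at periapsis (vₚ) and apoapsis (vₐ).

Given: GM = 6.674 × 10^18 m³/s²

Convert to SI: rₚ = 150 Gm = 1.5e+11 m; rₐ = 900 Gm = 9e+11 m.
Use the vis-viva equation v² = GM(2/r − 1/a) with a = (rₚ + rₐ)/2 = (1.5e+11 + 9e+11)/2 = 5.25e+11 m.
vₚ = √(GM · (2/rₚ − 1/a)) = √(6.674e+18 · (2/1.5e+11 − 1/5.25e+11)) m/s ≈ 8734 m/s = 8.734 km/s.
vₐ = √(GM · (2/rₐ − 1/a)) = √(6.674e+18 · (2/9e+11 − 1/5.25e+11)) m/s ≈ 1456 m/s = 1.456 km/s.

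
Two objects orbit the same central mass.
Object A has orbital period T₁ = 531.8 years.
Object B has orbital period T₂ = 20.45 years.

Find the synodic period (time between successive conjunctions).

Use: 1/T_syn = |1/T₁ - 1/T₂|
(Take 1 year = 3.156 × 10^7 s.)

Convert to SI: T₁ = 531.8 years = 1.67836e+10 s; T₂ = 20.45 years = 6.45402e+08 s.
T_syn = |T₁ · T₂ / (T₁ − T₂)|.
T_syn = |1.67836e+10 · 6.45402e+08 / (1.67836e+10 − 6.45402e+08)| s ≈ 6.712e+08 s = 21.27 years.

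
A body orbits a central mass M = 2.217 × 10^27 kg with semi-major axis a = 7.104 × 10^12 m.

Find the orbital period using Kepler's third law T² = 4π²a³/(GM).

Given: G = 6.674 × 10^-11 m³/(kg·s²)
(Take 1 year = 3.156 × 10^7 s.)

GM = G · M = 6.674e-11 · 2.217e+27 = 1.47963e+17 m³/s².
Kepler's third law: T = 2π √(a³ / GM).
Substituting a = 7.104e+12 m and GM = 1.47963e+17 m³/s²:
T = 2π √((7.104e+12)³ / 1.47963e+17) s
T ≈ 3.093e+11 s = 9800 years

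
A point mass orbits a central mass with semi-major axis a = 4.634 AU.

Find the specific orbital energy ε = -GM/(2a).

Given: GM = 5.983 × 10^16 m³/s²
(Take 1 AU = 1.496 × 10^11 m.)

Convert to SI: a = 4.634 AU = 6.93246e+11 m.
ε = −GM / (2a).
ε = −5.983e+16 / (2 · 6.93246e+11) J/kg ≈ -4.315e+04 J/kg = -43.15 kJ/kg.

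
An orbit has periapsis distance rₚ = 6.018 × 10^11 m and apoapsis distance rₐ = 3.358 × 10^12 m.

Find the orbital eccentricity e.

e = (rₐ − rₚ) / (rₐ + rₚ).
e = (3.358e+12 − 6.018e+11) / (3.358e+12 + 6.018e+11) = 2.7562e+12 / 3.9598e+12 ≈ 0.696.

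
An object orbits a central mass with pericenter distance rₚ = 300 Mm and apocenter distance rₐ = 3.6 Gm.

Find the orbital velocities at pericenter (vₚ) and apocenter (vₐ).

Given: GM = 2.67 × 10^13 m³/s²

Convert to SI: rₚ = 300 Mm = 3e+08 m; rₐ = 3.6 Gm = 3.6e+09 m.
Use the vis-viva equation v² = GM(2/r − 1/a) with a = (rₚ + rₐ)/2 = (3e+08 + 3.6e+09)/2 = 1.95e+09 m.
vₚ = √(GM · (2/rₚ − 1/a)) = √(2.67e+13 · (2/3e+08 − 1/1.95e+09)) m/s ≈ 405.3 m/s = 405.3 m/s.
vₐ = √(GM · (2/rₐ − 1/a)) = √(2.67e+13 · (2/3.6e+09 − 1/1.95e+09)) m/s ≈ 33.78 m/s = 33.78 m/s.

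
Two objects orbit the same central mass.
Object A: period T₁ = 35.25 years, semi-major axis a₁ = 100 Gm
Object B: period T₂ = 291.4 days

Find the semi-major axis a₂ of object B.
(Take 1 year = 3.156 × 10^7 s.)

Convert to SI: T₁ = 35.25 years = 1.11249e+09 s; a₁ = 100 Gm = 1e+11 m; T₂ = 291.4 days = 2.5177e+07 s.
Kepler's third law: (T₁/T₂)² = (a₁/a₂)³ ⇒ a₂ = a₁ · (T₂/T₁)^(2/3).
T₂/T₁ = 2.5177e+07 / 1.11249e+09 = 0.0226312.
a₂ = 1e+11 · (0.0226312)^(2/3) m ≈ 8.001e+09 m = 8.001 Gm.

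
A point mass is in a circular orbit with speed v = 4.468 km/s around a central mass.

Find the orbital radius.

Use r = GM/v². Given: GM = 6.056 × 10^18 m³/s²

Convert to SI: v = 4.468 km/s = 4468 m/s.
For a circular orbit, v² = GM / r, so r = GM / v².
r = 6.056e+18 / (4468)² m ≈ 3.034e+11 m = 303.4 Gm.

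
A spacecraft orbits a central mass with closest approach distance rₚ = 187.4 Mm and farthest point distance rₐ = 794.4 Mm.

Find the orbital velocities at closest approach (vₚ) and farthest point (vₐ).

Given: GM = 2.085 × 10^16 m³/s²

Convert to SI: rₚ = 187.4 Mm = 1.874e+08 m; rₐ = 794.4 Mm = 7.944e+08 m.
Use the vis-viva equation v² = GM(2/r − 1/a) with a = (rₚ + rₐ)/2 = (1.874e+08 + 7.944e+08)/2 = 4.909e+08 m.
vₚ = √(GM · (2/rₚ − 1/a)) = √(2.085e+16 · (2/1.874e+08 − 1/4.909e+08)) m/s ≈ 1.342e+04 m/s = 13.42 km/s.
vₐ = √(GM · (2/rₐ − 1/a)) = √(2.085e+16 · (2/7.944e+08 − 1/4.909e+08)) m/s ≈ 3165 m/s = 3.165 km/s.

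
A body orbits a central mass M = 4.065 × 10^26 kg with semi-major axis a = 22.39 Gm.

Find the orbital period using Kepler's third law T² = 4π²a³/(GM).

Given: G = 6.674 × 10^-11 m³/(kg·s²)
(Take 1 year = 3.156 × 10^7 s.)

Convert to SI: a = 22.39 Gm = 2.239e+10 m.
GM = G · M = 6.674e-11 · 4.065e+26 = 2.71298e+16 m³/s².
Kepler's third law: T = 2π √(a³ / GM).
Substituting a = 2.239e+10 m and GM = 2.71298e+16 m³/s²:
T = 2π √((2.239e+10)³ / 2.71298e+16) s
T ≈ 1.278e+08 s = 4.049 years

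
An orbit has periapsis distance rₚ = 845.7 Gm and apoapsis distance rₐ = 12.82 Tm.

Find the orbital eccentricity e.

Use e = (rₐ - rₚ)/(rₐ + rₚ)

Convert to SI: rₚ = 845.7 Gm = 8.457e+11 m; rₐ = 12.82 Tm = 1.282e+13 m.
e = (rₐ − rₚ) / (rₐ + rₚ).
e = (1.282e+13 − 8.457e+11) / (1.282e+13 + 8.457e+11) = 1.19743e+13 / 1.36657e+13 ≈ 0.8762.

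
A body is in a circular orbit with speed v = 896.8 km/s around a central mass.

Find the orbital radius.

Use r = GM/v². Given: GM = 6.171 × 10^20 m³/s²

Convert to SI: v = 896.8 km/s = 896800 m/s.
For a circular orbit, v² = GM / r, so r = GM / v².
r = 6.171e+20 / (896800)² m ≈ 7.673e+08 m = 767.3 Mm.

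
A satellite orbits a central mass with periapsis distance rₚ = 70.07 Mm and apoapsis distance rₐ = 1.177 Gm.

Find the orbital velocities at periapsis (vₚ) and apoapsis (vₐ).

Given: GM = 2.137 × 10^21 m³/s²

Convert to SI: rₚ = 70.07 Mm = 7.007e+07 m; rₐ = 1.177 Gm = 1.177e+09 m.
Use the vis-viva equation v² = GM(2/r − 1/a) with a = (rₚ + rₐ)/2 = (7.007e+07 + 1.177e+09)/2 = 6.23535e+08 m.
vₚ = √(GM · (2/rₚ − 1/a)) = √(2.137e+21 · (2/7.007e+07 − 1/6.23535e+08)) m/s ≈ 7.587e+06 m/s = 7587 km/s.
vₐ = √(GM · (2/rₐ − 1/a)) = √(2.137e+21 · (2/1.177e+09 − 1/6.23535e+08)) m/s ≈ 4.517e+05 m/s = 451.7 km/s.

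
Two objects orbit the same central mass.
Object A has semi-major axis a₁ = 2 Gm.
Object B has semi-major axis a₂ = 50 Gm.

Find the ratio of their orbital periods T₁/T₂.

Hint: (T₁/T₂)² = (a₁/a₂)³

Convert to SI: a₁ = 2 Gm = 2e+09 m; a₂ = 50 Gm = 5e+10 m.
From Kepler's third law, (T₁/T₂)² = (a₁/a₂)³, so T₁/T₂ = (a₁/a₂)^(3/2).
a₁/a₂ = 2e+09 / 5e+10 = 0.04.
T₁/T₂ = (0.04)^(3/2) ≈ 0.008.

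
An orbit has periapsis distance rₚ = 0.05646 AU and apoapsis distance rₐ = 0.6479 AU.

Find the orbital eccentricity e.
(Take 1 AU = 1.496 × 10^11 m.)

Convert to SI: rₚ = 0.05646 AU = 8.44642e+09 m; rₐ = 0.6479 AU = 9.69258e+10 m.
e = (rₐ − rₚ) / (rₐ + rₚ).
e = (9.69258e+10 − 8.44642e+09) / (9.69258e+10 + 8.44642e+09) = 8.84794e+10 / 1.05372e+11 ≈ 0.8397.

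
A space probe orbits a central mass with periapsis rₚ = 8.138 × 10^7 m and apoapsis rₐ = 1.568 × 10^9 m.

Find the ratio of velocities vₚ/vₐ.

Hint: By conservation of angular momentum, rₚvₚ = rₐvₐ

Conservation of angular momentum gives rₚvₚ = rₐvₐ, so vₚ/vₐ = rₐ/rₚ.
vₚ/vₐ = 1.568e+09 / 8.138e+07 ≈ 19.27.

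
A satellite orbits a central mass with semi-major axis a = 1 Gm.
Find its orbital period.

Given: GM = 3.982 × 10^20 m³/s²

Convert to SI: a = 1 Gm = 1e+09 m.
Kepler's third law: T = 2π √(a³ / GM).
Substituting a = 1e+09 m and GM = 3.982e+20 m³/s²:
T = 2π √((1e+09)³ / 3.982e+20) s
T ≈ 9957 s = 2.766 hours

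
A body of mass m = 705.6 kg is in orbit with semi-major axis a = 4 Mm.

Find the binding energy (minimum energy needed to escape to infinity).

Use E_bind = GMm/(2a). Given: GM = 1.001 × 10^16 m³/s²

Convert to SI: a = 4 Mm = 4e+06 m.
Total orbital energy is E = −GMm/(2a); binding energy is E_bind = −E = GMm/(2a).
E_bind = 1.001e+16 · 705.6 / (2 · 4e+06) J ≈ 8.829e+11 J = 882.9 GJ.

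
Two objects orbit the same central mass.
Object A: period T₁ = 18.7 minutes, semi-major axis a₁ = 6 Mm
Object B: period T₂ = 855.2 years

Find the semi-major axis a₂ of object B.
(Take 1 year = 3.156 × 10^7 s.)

Convert to SI: T₁ = 18.7 minutes = 1122 s; a₁ = 6 Mm = 6e+06 m; T₂ = 855.2 years = 2.69901e+10 s.
Kepler's third law: (T₁/T₂)² = (a₁/a₂)³ ⇒ a₂ = a₁ · (T₂/T₁)^(2/3).
T₂/T₁ = 2.69901e+10 / 1122 = 2.40554e+07.
a₂ = 6e+06 · (2.40554e+07)^(2/3) m ≈ 5e+11 m = 500 Gm.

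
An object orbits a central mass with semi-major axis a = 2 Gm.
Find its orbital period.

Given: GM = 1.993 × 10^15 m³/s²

Convert to SI: a = 2 Gm = 2e+09 m.
Kepler's third law: T = 2π √(a³ / GM).
Substituting a = 2e+09 m and GM = 1.993e+15 m³/s²:
T = 2π √((2e+09)³ / 1.993e+15) s
T ≈ 1.259e+07 s = 145.7 days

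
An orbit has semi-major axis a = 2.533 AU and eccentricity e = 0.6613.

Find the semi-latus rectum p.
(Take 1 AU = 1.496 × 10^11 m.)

Convert to SI: a = 2.533 AU = 3.78937e+11 m.
p = a (1 − e²).
p = 3.78937e+11 · (1 − (0.6613)²) = 3.78937e+11 · 0.562682 ≈ 2.132e+11 m = 1.425 AU.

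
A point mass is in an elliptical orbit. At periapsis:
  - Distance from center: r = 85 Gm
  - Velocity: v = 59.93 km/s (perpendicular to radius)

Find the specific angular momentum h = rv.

Convert to SI: r = 85 Gm = 8.5e+10 m; v = 59.93 km/s = 59930 m/s.
With v perpendicular to r, h = r · v.
h = 8.5e+10 · 59930 m²/s ≈ 5.094e+15 m²/s.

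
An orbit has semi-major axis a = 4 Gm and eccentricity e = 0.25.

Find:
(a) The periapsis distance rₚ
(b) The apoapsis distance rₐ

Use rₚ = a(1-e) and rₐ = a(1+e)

Convert to SI: a = 4 Gm = 4e+09 m.
(a) rₚ = a(1 − e) = 4e+09 · (1 − 0.25) = 4e+09 · 0.75 ≈ 3e+09 m = 3 Gm.
(b) rₐ = a(1 + e) = 4e+09 · (1 + 0.25) = 4e+09 · 1.25 ≈ 5e+09 m = 5 Gm.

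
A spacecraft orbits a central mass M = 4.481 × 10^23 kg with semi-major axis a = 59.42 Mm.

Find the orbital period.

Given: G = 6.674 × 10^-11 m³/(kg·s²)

Convert to SI: a = 59.42 Mm = 5.942e+07 m.
GM = G · M = 6.674e-11 · 4.481e+23 = 2.99062e+13 m³/s².
Kepler's third law: T = 2π √(a³ / GM).
Substituting a = 5.942e+07 m and GM = 2.99062e+13 m³/s²:
T = 2π √((5.942e+07)³ / 2.99062e+13) s
T ≈ 5.263e+05 s = 6.091 days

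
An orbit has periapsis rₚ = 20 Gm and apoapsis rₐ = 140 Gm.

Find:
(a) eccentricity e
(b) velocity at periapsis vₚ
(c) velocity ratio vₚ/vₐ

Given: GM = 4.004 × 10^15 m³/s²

Convert to SI: rₚ = 20 Gm = 2e+10 m; rₐ = 140 Gm = 1.4e+11 m.
(a) e = (rₐ − rₚ)/(rₐ + rₚ) = (1.4e+11 − 2e+10)/(1.4e+11 + 2e+10) ≈ 0.75
(b) With a = (rₚ + rₐ)/2 = 8e+10 m, vₚ = √(GM (2/rₚ − 1/a)) = √(4.004e+15 · (2/2e+10 − 1/8e+10)) m/s ≈ 591.9 m/s
(c) Conservation of angular momentum (rₚvₚ = rₐvₐ) gives vₚ/vₐ = rₐ/rₚ = 1.4e+11/2e+10 ≈ 7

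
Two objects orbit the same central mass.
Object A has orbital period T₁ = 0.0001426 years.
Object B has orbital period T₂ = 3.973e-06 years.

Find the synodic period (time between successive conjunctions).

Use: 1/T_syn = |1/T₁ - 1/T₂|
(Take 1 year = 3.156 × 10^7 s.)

Convert to SI: T₁ = 0.0001426 years = 4500.46 s; T₂ = 3.973e-06 years = 125.388 s.
T_syn = |T₁ · T₂ / (T₁ − T₂)|.
T_syn = |4500.46 · 125.388 / (4500.46 − 125.388)| s ≈ 129 s = 4.087e-06 years.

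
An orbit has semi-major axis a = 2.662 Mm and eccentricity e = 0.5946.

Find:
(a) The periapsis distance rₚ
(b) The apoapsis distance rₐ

Convert to SI: a = 2.662 Mm = 2.662e+06 m.
(a) rₚ = a(1 − e) = 2.662e+06 · (1 − 0.5946) = 2.662e+06 · 0.4054 ≈ 1.079e+06 m = 1.079 Mm.
(b) rₐ = a(1 + e) = 2.662e+06 · (1 + 0.5946) = 2.662e+06 · 1.5946 ≈ 4.245e+06 m = 4.245 Mm.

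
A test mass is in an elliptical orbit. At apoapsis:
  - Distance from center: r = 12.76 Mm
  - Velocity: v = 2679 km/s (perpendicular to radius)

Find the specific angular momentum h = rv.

Convert to SI: r = 12.76 Mm = 1.276e+07 m; v = 2679 km/s = 2.679e+06 m/s.
With v perpendicular to r, h = r · v.
h = 1.276e+07 · 2.679e+06 m²/s ≈ 3.418e+13 m²/s.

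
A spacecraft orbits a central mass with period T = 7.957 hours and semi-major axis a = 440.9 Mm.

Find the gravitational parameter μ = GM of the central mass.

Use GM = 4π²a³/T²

Convert to SI: T = 7.957 hours = 28645.2 s; a = 440.9 Mm = 4.409e+08 m.
GM = 4π² · a³ / T².
GM = 4π² · (4.409e+08)³ / (28645.2)² m³/s² ≈ 4.124e+18 m³/s² = 4.124 × 10^18 m³/s².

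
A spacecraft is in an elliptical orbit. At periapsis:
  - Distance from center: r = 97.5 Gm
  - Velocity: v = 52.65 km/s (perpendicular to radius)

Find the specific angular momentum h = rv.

Convert to SI: r = 97.5 Gm = 9.75e+10 m; v = 52.65 km/s = 52650 m/s.
With v perpendicular to r, h = r · v.
h = 9.75e+10 · 52650 m²/s ≈ 5.133e+15 m²/s.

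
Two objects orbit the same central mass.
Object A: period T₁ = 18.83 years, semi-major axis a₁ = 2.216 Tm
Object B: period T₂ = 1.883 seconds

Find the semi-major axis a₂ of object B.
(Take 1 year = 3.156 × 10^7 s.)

Convert to SI: T₁ = 18.83 years = 5.94275e+08 s; a₁ = 2.216 Tm = 2.216e+12 m.
Kepler's third law: (T₁/T₂)² = (a₁/a₂)³ ⇒ a₂ = a₁ · (T₂/T₁)^(2/3).
T₂/T₁ = 1.883 / 5.94275e+08 = 3.16857e-09.
a₂ = 2.216e+12 · (3.16857e-09)^(2/3) m ≈ 4.781e+06 m = 4.781 Mm.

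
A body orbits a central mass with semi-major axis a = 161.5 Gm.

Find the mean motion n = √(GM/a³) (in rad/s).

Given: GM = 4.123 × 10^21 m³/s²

Convert to SI: a = 161.5 Gm = 1.615e+11 m.
n = √(GM / a³).
n = √(4.123e+21 / (1.615e+11)³) rad/s ≈ 9.893e-07 rad/s.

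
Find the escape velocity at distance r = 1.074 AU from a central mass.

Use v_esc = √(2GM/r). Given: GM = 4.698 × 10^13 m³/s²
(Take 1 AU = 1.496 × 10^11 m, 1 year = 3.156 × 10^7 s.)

Convert to SI: r = 1.074 AU = 1.6067e+11 m.
Escape velocity comes from setting total energy to zero: ½v² − GM/r = 0 ⇒ v_esc = √(2GM / r).
v_esc = √(2 · 4.698e+13 / 1.6067e+11) m/s ≈ 24.18 m/s = 0.005102 AU/year.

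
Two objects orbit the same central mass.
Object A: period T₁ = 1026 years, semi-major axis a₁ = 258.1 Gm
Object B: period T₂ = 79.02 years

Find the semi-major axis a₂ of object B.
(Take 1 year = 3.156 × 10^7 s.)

Convert to SI: T₁ = 1026 years = 3.23806e+10 s; a₁ = 258.1 Gm = 2.581e+11 m; T₂ = 79.02 years = 2.49387e+09 s.
Kepler's third law: (T₁/T₂)² = (a₁/a₂)³ ⇒ a₂ = a₁ · (T₂/T₁)^(2/3).
T₂/T₁ = 2.49387e+09 / 3.23806e+10 = 0.0770175.
a₂ = 2.581e+11 · (0.0770175)^(2/3) m ≈ 4.672e+10 m = 46.72 Gm.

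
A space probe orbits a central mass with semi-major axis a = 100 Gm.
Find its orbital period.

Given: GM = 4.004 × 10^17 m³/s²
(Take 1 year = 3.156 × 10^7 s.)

Convert to SI: a = 100 Gm = 1e+11 m.
Kepler's third law: T = 2π √(a³ / GM).
Substituting a = 1e+11 m and GM = 4.004e+17 m³/s²:
T = 2π √((1e+11)³ / 4.004e+17) s
T ≈ 3.14e+08 s = 9.949 years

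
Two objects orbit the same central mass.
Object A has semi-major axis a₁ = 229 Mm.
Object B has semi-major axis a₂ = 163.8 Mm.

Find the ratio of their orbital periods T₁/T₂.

Convert to SI: a₁ = 229 Mm = 2.29e+08 m; a₂ = 163.8 Mm = 1.638e+08 m.
From Kepler's third law, (T₁/T₂)² = (a₁/a₂)³, so T₁/T₂ = (a₁/a₂)^(3/2).
a₁/a₂ = 2.29e+08 / 1.638e+08 = 1.39805.
T₁/T₂ = (1.39805)^(3/2) ≈ 1.653.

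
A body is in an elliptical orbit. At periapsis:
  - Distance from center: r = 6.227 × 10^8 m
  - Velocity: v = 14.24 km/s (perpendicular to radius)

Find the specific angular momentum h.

Convert to SI: v = 14.24 km/s = 14240 m/s.
With v perpendicular to r, h = r · v.
h = 6.227e+08 · 14240 m²/s ≈ 8.867e+12 m²/s.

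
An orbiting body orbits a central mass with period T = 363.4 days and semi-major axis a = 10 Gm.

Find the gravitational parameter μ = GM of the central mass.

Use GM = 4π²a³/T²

Convert to SI: T = 363.4 days = 3.13978e+07 s; a = 10 Gm = 1e+10 m.
GM = 4π² · a³ / T².
GM = 4π² · (1e+10)³ / (3.13978e+07)² m³/s² ≈ 4.005e+16 m³/s² = 4.005 × 10^16 m³/s².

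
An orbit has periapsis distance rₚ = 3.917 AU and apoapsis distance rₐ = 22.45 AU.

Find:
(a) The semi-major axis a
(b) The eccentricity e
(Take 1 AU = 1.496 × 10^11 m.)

Convert to SI: rₚ = 3.917 AU = 5.85983e+11 m; rₐ = 22.45 AU = 3.35852e+12 m.
(a) a = (rₚ + rₐ) / 2 = (5.85983e+11 + 3.35852e+12) / 2 ≈ 1.972e+12 m = 13.18 AU.
(b) e = (rₐ − rₚ) / (rₐ + rₚ) = (3.35852e+12 − 5.85983e+11) / (3.35852e+12 + 5.85983e+11) ≈ 0.7029.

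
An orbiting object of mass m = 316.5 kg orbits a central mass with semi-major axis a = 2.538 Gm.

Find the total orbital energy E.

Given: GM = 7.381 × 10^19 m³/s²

Convert to SI: a = 2.538 Gm = 2.538e+09 m.
E = −GMm / (2a).
E = −7.381e+19 · 316.5 / (2 · 2.538e+09) J ≈ -4.602e+12 J = -4.602 TJ.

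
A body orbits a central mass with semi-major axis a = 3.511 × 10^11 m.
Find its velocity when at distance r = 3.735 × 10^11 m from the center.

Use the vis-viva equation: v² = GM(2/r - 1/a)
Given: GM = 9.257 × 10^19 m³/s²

Vis-viva: v = √(GM · (2/r − 1/a)).
2/r − 1/a = 2/3.735e+11 − 1/3.511e+11 = 2.50656e-12 m⁻¹.
v = √(9.257e+19 · 2.50656e-12) m/s ≈ 1.523e+04 m/s = 15.23 km/s.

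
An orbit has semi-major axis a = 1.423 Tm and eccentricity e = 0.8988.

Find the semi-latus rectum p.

Convert to SI: a = 1.423 Tm = 1.423e+12 m.
p = a (1 − e²).
p = 1.423e+12 · (1 − (0.8988)²) = 1.423e+12 · 0.192159 ≈ 2.734e+11 m = 273.4 Gm.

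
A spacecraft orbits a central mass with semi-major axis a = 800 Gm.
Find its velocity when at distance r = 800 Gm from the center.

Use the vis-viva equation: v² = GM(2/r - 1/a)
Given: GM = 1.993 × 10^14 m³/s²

Convert to SI: a = 800 Gm = 8e+11 m; r = 800 Gm = 8e+11 m.
Vis-viva: v = √(GM · (2/r − 1/a)).
2/r − 1/a = 2/8e+11 − 1/8e+11 = 1.25e-12 m⁻¹.
v = √(1.993e+14 · 1.25e-12) m/s ≈ 15.78 m/s = 15.78 m/s.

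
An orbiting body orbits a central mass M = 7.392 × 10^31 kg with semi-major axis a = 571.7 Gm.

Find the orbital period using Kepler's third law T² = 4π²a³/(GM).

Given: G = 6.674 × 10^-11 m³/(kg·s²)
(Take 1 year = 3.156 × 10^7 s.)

Convert to SI: a = 571.7 Gm = 5.717e+11 m.
GM = G · M = 6.674e-11 · 7.392e+31 = 4.93342e+21 m³/s².
Kepler's third law: T = 2π √(a³ / GM).
Substituting a = 5.717e+11 m and GM = 4.93342e+21 m³/s²:
T = 2π √((5.717e+11)³ / 4.93342e+21) s
T ≈ 3.867e+07 s = 1.225 years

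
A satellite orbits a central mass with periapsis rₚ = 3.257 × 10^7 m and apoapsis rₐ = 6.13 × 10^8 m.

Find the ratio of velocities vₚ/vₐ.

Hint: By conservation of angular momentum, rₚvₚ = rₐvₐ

Conservation of angular momentum gives rₚvₚ = rₐvₐ, so vₚ/vₐ = rₐ/rₚ.
vₚ/vₐ = 6.13e+08 / 3.257e+07 ≈ 18.82.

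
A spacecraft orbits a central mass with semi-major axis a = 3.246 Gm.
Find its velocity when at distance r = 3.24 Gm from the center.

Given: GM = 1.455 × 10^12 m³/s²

Convert to SI: a = 3.246 Gm = 3.246e+09 m; r = 3.24 Gm = 3.24e+09 m.
Vis-viva: v = √(GM · (2/r − 1/a)).
2/r − 1/a = 2/3.24e+09 − 1/3.246e+09 = 3.09212e-10 m⁻¹.
v = √(1.455e+12 · 3.09212e-10) m/s ≈ 21.21 m/s = 21.21 m/s.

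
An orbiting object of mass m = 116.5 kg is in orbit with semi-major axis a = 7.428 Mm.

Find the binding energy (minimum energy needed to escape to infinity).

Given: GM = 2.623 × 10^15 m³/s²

Convert to SI: a = 7.428 Mm = 7.428e+06 m.
Total orbital energy is E = −GMm/(2a); binding energy is E_bind = −E = GMm/(2a).
E_bind = 2.623e+15 · 116.5 / (2 · 7.428e+06) J ≈ 2.057e+10 J = 20.57 GJ.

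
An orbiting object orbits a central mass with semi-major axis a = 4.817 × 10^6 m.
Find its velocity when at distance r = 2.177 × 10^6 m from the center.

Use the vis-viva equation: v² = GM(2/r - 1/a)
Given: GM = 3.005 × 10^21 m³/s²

Vis-viva: v = √(GM · (2/r − 1/a)).
2/r − 1/a = 2/2.177e+06 − 1/4.817e+06 = 7.11097e-07 m⁻¹.
v = √(3.005e+21 · 7.11097e-07) m/s ≈ 4.623e+07 m/s = 4.623e+04 km/s.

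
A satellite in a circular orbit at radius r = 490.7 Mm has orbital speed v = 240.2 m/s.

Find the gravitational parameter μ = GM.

Convert to SI: r = 490.7 Mm = 4.907e+08 m.
For a circular orbit v² = GM/r, so GM = v² · r.
GM = (240.2)² · 4.907e+08 m³/s² ≈ 2.831e+13 m³/s² = 2.831 × 10^13 m³/s².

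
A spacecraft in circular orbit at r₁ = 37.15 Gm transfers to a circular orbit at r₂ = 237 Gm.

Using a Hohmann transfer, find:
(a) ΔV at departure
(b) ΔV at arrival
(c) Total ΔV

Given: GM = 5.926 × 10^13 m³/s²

Convert to SI: r₁ = 37.15 Gm = 3.715e+10 m; r₂ = 237 Gm = 2.37e+11 m.
Transfer semi-major axis: a_t = (r₁ + r₂)/2 = (3.715e+10 + 2.37e+11)/2 = 1.37075e+11 m.
Circular speeds: v₁ = √(GM/r₁) = 39.9394 m/s, v₂ = √(GM/r₂) = 15.8127 m/s.
Transfer speeds (vis-viva v² = GM(2/r − 1/a_t)): v₁ᵗ = 52.5166 m/s, v₂ᵗ = 8.23203 m/s.
(a) ΔV₁ = |v₁ᵗ − v₁| ≈ 12.58 m/s = 12.58 m/s.
(b) ΔV₂ = |v₂ − v₂ᵗ| ≈ 7.581 m/s = 7.581 m/s.
(c) ΔV_total = ΔV₁ + ΔV₂ ≈ 20.16 m/s = 20.16 m/s.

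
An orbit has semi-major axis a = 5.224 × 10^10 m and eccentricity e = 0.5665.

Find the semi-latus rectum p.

p = a (1 − e²).
p = 5.224e+10 · (1 − (0.5665)²) = 5.224e+10 · 0.679078 ≈ 3.548e+10 m = 3.548 × 10^10 m.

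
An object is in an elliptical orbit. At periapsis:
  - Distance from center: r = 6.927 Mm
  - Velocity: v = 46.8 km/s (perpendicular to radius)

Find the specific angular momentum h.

Convert to SI: r = 6.927 Mm = 6.927e+06 m; v = 46.8 km/s = 46800 m/s.
With v perpendicular to r, h = r · v.
h = 6.927e+06 · 46800 m²/s ≈ 3.242e+11 m²/s.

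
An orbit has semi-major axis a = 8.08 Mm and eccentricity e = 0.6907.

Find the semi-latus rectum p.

Convert to SI: a = 8.08 Mm = 8.08e+06 m.
p = a (1 − e²).
p = 8.08e+06 · (1 − (0.6907)²) = 8.08e+06 · 0.522934 ≈ 4.225e+06 m = 4.225 Mm.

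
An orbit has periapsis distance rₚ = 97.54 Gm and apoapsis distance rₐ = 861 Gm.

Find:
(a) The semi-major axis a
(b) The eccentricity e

Convert to SI: rₚ = 97.54 Gm = 9.754e+10 m; rₐ = 861 Gm = 8.61e+11 m.
(a) a = (rₚ + rₐ) / 2 = (9.754e+10 + 8.61e+11) / 2 ≈ 4.793e+11 m = 479.3 Gm.
(b) e = (rₐ − rₚ) / (rₐ + rₚ) = (8.61e+11 − 9.754e+10) / (8.61e+11 + 9.754e+10) ≈ 0.7965.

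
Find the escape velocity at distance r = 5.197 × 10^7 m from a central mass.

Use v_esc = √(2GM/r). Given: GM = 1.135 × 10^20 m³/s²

Escape velocity comes from setting total energy to zero: ½v² − GM/r = 0 ⇒ v_esc = √(2GM / r).
v_esc = √(2 · 1.135e+20 / 5.197e+07) m/s ≈ 2.09e+06 m/s = 2090 km/s.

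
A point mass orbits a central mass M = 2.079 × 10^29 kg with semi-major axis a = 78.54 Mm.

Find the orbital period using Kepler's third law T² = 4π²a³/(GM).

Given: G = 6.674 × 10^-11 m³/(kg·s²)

Convert to SI: a = 78.54 Mm = 7.854e+07 m.
GM = G · M = 6.674e-11 · 2.079e+29 = 1.38752e+19 m³/s².
Kepler's third law: T = 2π √(a³ / GM).
Substituting a = 7.854e+07 m and GM = 1.38752e+19 m³/s²:
T = 2π √((7.854e+07)³ / 1.38752e+19) s
T ≈ 1174 s = 19.57 minutes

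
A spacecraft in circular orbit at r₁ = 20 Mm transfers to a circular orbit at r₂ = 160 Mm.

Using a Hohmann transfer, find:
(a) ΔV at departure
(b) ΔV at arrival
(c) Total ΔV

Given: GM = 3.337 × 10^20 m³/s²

Convert to SI: r₁ = 20 Mm = 2e+07 m; r₂ = 160 Mm = 1.6e+08 m.
Transfer semi-major axis: a_t = (r₁ + r₂)/2 = (2e+07 + 1.6e+08)/2 = 9e+07 m.
Circular speeds: v₁ = √(GM/r₁) = 4.08473e+06 m/s, v₂ = √(GM/r₂) = 1.44417e+06 m/s.
Transfer speeds (vis-viva v² = GM(2/r − 1/a_t)): v₁ᵗ = 5.4463e+06 m/s, v₂ᵗ = 680788 m/s.
(a) ΔV₁ = |v₁ᵗ − v₁| ≈ 1.362e+06 m/s = 1362 km/s.
(b) ΔV₂ = |v₂ − v₂ᵗ| ≈ 7.634e+05 m/s = 763.4 km/s.
(c) ΔV_total = ΔV₁ + ΔV₂ ≈ 2.125e+06 m/s = 2125 km/s.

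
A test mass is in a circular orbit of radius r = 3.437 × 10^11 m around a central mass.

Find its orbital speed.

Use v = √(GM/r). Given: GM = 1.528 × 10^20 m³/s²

For a circular orbit, gravity supplies the centripetal force, so v = √(GM / r).
v = √(1.528e+20 / 3.437e+11) m/s ≈ 2.108e+04 m/s = 21.08 km/s.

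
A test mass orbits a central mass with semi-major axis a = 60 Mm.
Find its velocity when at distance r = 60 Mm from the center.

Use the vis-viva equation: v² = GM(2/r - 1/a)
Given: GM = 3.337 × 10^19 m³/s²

Convert to SI: a = 60 Mm = 6e+07 m; r = 60 Mm = 6e+07 m.
Vis-viva: v = √(GM · (2/r − 1/a)).
2/r − 1/a = 2/6e+07 − 1/6e+07 = 1.66667e-08 m⁻¹.
v = √(3.337e+19 · 1.66667e-08) m/s ≈ 7.458e+05 m/s = 745.8 km/s.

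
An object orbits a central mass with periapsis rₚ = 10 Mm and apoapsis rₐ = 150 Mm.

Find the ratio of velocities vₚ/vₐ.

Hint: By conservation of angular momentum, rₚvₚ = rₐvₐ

Convert to SI: rₚ = 10 Mm = 1e+07 m; rₐ = 150 Mm = 1.5e+08 m.
Conservation of angular momentum gives rₚvₚ = rₐvₐ, so vₚ/vₐ = rₐ/rₚ.
vₚ/vₐ = 1.5e+08 / 1e+07 ≈ 15.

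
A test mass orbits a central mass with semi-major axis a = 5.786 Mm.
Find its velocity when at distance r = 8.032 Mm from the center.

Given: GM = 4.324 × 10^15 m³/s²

Convert to SI: a = 5.786 Mm = 5.786e+06 m; r = 8.032 Mm = 8.032e+06 m.
Vis-viva: v = √(GM · (2/r − 1/a)).
2/r − 1/a = 2/8.032e+06 − 1/5.786e+06 = 7.6173e-08 m⁻¹.
v = √(4.324e+15 · 7.6173e-08) m/s ≈ 1.815e+04 m/s = 18.15 km/s.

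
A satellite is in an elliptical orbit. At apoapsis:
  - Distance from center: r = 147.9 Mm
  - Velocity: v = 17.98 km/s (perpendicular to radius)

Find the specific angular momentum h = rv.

Convert to SI: r = 147.9 Mm = 1.479e+08 m; v = 17.98 km/s = 17980 m/s.
With v perpendicular to r, h = r · v.
h = 1.479e+08 · 17980 m²/s ≈ 2.659e+12 m²/s.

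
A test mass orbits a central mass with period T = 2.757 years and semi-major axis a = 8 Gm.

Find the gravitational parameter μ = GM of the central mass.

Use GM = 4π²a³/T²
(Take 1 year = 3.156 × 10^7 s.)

Convert to SI: T = 2.757 years = 8.70109e+07 s; a = 8 Gm = 8e+09 m.
GM = 4π² · a³ / T².
GM = 4π² · (8e+09)³ / (8.70109e+07)² m³/s² ≈ 2.67e+15 m³/s² = 2.67 × 10^15 m³/s².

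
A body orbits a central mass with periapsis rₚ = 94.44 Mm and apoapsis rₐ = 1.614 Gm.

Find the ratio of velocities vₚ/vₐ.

Convert to SI: rₚ = 94.44 Mm = 9.444e+07 m; rₐ = 1.614 Gm = 1.614e+09 m.
Conservation of angular momentum gives rₚvₚ = rₐvₐ, so vₚ/vₐ = rₐ/rₚ.
vₚ/vₐ = 1.614e+09 / 9.444e+07 ≈ 17.09.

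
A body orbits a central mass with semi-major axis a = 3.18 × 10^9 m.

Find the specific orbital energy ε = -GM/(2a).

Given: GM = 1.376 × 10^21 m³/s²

ε = −GM / (2a).
ε = −1.376e+21 / (2 · 3.18e+09) J/kg ≈ -2.164e+11 J/kg = -216.4 GJ/kg.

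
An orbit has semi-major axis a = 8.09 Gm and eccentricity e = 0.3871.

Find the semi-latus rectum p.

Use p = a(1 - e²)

Convert to SI: a = 8.09 Gm = 8.09e+09 m.
p = a (1 − e²).
p = 8.09e+09 · (1 − (0.3871)²) = 8.09e+09 · 0.850154 ≈ 6.878e+09 m = 6.878 Gm.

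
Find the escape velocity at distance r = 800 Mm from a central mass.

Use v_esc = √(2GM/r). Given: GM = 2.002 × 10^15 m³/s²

Convert to SI: r = 800 Mm = 8e+08 m.
Escape velocity comes from setting total energy to zero: ½v² − GM/r = 0 ⇒ v_esc = √(2GM / r).
v_esc = √(2 · 2.002e+15 / 8e+08) m/s ≈ 2237 m/s = 2.237 km/s.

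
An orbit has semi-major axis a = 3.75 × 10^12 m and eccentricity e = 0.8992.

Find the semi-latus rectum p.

p = a (1 − e²).
p = 3.75e+12 · (1 − (0.8992)²) = 3.75e+12 · 0.191439 ≈ 7.179e+11 m = 7.179 × 10^11 m.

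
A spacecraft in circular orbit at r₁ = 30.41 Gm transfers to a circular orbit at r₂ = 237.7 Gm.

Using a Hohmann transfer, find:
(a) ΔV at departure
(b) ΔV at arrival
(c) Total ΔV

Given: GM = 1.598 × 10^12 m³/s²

Convert to SI: r₁ = 30.41 Gm = 3.041e+10 m; r₂ = 237.7 Gm = 2.377e+11 m.
Transfer semi-major axis: a_t = (r₁ + r₂)/2 = (3.041e+10 + 2.377e+11)/2 = 1.34055e+11 m.
Circular speeds: v₁ = √(GM/r₁) = 7.24903 m/s, v₂ = √(GM/r₂) = 2.59283 m/s.
Transfer speeds (vis-viva v² = GM(2/r − 1/a_t)): v₁ᵗ = 9.6528 m/s, v₂ᵗ = 1.23492 m/s.
(a) ΔV₁ = |v₁ᵗ − v₁| ≈ 2.404 m/s = 2.404 m/s.
(b) ΔV₂ = |v₂ − v₂ᵗ| ≈ 1.358 m/s = 1.358 m/s.
(c) ΔV_total = ΔV₁ + ΔV₂ ≈ 3.762 m/s = 3.762 m/s.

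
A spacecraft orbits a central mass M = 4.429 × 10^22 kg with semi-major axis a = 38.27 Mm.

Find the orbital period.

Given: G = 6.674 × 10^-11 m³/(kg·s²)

Convert to SI: a = 38.27 Mm = 3.827e+07 m.
GM = G · M = 6.674e-11 · 4.429e+22 = 2.95591e+12 m³/s².
Kepler's third law: T = 2π √(a³ / GM).
Substituting a = 3.827e+07 m and GM = 2.95591e+12 m³/s²:
T = 2π √((3.827e+07)³ / 2.95591e+12) s
T ≈ 8.652e+05 s = 10.01 days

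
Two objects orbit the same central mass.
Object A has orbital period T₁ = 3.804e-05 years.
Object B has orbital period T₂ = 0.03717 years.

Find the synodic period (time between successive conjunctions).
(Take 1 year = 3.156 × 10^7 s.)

Convert to SI: T₁ = 3.804e-05 years = 1200.54 s; T₂ = 0.03717 years = 1.17309e+06 s.
T_syn = |T₁ · T₂ / (T₁ − T₂)|.
T_syn = |1200.54 · 1.17309e+06 / (1200.54 − 1.17309e+06)| s ≈ 1202 s = 3.808e-05 years.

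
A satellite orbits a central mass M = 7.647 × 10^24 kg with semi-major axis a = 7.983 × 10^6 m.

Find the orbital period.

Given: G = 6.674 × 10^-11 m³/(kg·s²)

GM = G · M = 6.674e-11 · 7.647e+24 = 5.10361e+14 m³/s².
Kepler's third law: T = 2π √(a³ / GM).
Substituting a = 7.983e+06 m and GM = 5.10361e+14 m³/s²:
T = 2π √((7.983e+06)³ / 5.10361e+14) s
T ≈ 6273 s = 1.743 hours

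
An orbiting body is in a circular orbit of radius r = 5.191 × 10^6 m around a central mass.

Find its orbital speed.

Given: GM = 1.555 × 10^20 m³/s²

For a circular orbit, gravity supplies the centripetal force, so v = √(GM / r).
v = √(1.555e+20 / 5.191e+06) m/s ≈ 5.473e+06 m/s = 5473 km/s.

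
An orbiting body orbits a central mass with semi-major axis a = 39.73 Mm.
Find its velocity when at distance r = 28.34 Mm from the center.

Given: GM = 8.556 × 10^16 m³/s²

Convert to SI: a = 39.73 Mm = 3.973e+07 m; r = 28.34 Mm = 2.834e+07 m.
Vis-viva: v = √(GM · (2/r − 1/a)).
2/r − 1/a = 2/2.834e+07 − 1/3.973e+07 = 4.54017e-08 m⁻¹.
v = √(8.556e+16 · 4.54017e-08) m/s ≈ 6.233e+04 m/s = 62.33 km/s.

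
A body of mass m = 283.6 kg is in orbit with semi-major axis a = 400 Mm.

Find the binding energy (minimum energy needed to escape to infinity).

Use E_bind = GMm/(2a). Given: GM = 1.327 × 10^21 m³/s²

Convert to SI: a = 400 Mm = 4e+08 m.
Total orbital energy is E = −GMm/(2a); binding energy is E_bind = −E = GMm/(2a).
E_bind = 1.327e+21 · 283.6 / (2 · 4e+08) J ≈ 4.704e+14 J = 470.4 TJ.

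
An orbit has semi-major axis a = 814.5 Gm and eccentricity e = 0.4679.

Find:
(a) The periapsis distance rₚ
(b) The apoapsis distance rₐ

Convert to SI: a = 814.5 Gm = 8.145e+11 m.
(a) rₚ = a(1 − e) = 8.145e+11 · (1 − 0.4679) = 8.145e+11 · 0.5321 ≈ 4.334e+11 m = 433.4 Gm.
(b) rₐ = a(1 + e) = 8.145e+11 · (1 + 0.4679) = 8.145e+11 · 1.4679 ≈ 1.196e+12 m = 1.196 Tm.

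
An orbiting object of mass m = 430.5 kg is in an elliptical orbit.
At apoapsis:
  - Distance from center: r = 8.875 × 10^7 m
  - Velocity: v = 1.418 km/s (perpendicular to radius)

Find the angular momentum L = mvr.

Convert to SI: v = 1.418 km/s = 1418 m/s.
Since v is perpendicular to r, L = m · v · r.
L = 430.5 · 1418 · 8.875e+07 kg·m²/s ≈ 5.418e+13 kg·m²/s.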